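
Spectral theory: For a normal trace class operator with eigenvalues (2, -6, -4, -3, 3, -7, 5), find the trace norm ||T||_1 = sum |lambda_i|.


For a normal operator, singular values equal |eigenvalues|.
Trace norm = sum |lambda_i| = 2 + 6 + 4 + 3 + 3 + 7 + 5
= 30

30


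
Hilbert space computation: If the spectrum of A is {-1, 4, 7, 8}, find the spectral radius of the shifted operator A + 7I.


Spectrum of A + 7I = {6, 11, 14, 15}
Spectral radius = max |lambda| over the shifted spectrum
= max(6, 11, 14, 15) = 15

15


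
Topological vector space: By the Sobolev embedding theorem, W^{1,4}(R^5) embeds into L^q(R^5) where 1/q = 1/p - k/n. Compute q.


Using the Sobolev embedding formula: 1/q = 1/p - k/n
1/q = 1/4 - 1/5 = 1/20
q = 1/(1/20) = 20

20.0000


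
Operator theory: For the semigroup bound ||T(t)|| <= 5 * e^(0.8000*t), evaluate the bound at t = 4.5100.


||T(4.5100)|| <= 5 * exp(0.8000 * 4.5100)
= 5 * exp(3.6080)
= 5 * 36.8922
= 184.4610

184.4610


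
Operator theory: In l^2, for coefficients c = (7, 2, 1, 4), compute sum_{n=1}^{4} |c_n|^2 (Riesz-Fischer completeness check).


sum |c_n|^2 = 7^2 + 2^2 + 1^2 + 4^2
= 49 + 4 + 1 + 16
= 70

70


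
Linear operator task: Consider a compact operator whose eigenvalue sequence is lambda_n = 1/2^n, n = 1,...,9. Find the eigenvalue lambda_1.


The eigenvalue formula gives lambda_1 = 1/2^1
= 1/2
= 0.5000

0.5000


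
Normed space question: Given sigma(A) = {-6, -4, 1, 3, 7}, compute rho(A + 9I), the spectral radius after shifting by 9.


Spectrum of A + 9I = {3, 5, 10, 12, 16}
Spectral radius = max |lambda| over the shifted spectrum
= max(3, 5, 10, 12, 16) = 16

16


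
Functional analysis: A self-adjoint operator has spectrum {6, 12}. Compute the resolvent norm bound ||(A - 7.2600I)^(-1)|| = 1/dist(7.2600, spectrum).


dist(7.2600, {6, 12}) = min(|7.2600 - 6|, |7.2600 - 12|)
= min(1.2600, 4.7400) = 1.2600
Resolvent bound = 1/1.2600 = 0.7937

0.7937


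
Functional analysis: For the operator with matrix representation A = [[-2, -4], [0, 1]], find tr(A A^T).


trace(A * A^T) = sum of squares of all entries
= (-2)^2 + (-4)^2 + 0^2 + 1^2
= 4 + 16 + 0 + 1
= 21

21


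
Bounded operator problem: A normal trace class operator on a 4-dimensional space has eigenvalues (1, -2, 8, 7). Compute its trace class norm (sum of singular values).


For a normal operator, singular values equal |eigenvalues|.
Trace norm = sum |lambda_i| = 1 + 2 + 8 + 7
= 18

18


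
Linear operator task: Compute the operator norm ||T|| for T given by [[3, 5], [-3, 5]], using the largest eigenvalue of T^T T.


A^T A = [[18, 0], [0, 50]]
trace(A^T A) = 68, det(A^T A) = 900
discriminant = 68^2 - 4*900 = 1024
Largest eigenvalue of A^T A = (trace + sqrt(disc))/2 = 50.0000
||T|| = sqrt(50.0000) = 7.0711

7.0711


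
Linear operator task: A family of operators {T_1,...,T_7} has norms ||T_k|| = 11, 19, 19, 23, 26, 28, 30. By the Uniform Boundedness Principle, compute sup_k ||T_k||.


By the Uniform Boundedness Principle, the supremum of norms is finite.
sup_k ||T_k|| = max(11, 19, 19, 23, 26, 28, 30) = 30

30


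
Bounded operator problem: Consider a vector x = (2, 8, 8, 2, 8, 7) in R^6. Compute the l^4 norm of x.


The l^4 norm = (sum |x_i|^4)^(1/4)
Sum of 4th powers = 16 + 4096 + 4096 + 16 + 4096 + 2401 = 14721
||x||_4 = (14721)^(1/4) = 11.0150

11.0150


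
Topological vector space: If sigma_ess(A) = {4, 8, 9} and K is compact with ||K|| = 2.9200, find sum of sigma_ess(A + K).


By Weyl's theorem, the essential spectrum is invariant under compact perturbations.
sigma_ess(A + K) = sigma_ess(A) = {4, 8, 9}
Sum = 4 + 8 + 9 = 21

21


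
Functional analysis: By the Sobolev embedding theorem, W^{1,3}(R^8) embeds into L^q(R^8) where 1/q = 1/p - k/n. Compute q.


Using the Sobolev embedding formula: 1/q = 1/p - k/n
1/q = 1/3 - 1/8 = 5/24
q = 1/(5/24) = 24/5 = 4.8000

4.8000


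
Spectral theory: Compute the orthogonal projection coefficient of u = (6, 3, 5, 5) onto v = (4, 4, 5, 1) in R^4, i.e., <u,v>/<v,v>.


Computing <u,v> = 6*4 + 3*4 + 5*5 + 5*1 = 66
Computing <v,v> = 4^2 + 4^2 + 5^2 + 1^2 = 58
Projection coefficient = 66/58 = 1.1379

1.1379


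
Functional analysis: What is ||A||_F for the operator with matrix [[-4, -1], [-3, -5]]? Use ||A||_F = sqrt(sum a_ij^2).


||A||_F^2 = sum a_ij^2
= (-4)^2 + (-1)^2 + (-3)^2 + (-5)^2
= 16 + 1 + 9 + 25 = 51
||A||_F = sqrt(51) = 7.1414

7.1414


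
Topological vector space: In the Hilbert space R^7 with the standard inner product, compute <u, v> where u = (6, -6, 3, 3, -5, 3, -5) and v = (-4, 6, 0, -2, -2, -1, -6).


Computing the standard inner product <u, v> = sum u_i * v_i
= 6*-4 + -6*6 + 3*0 + 3*-2 + -5*-2 + 3*-1 + -5*-6
= -24 + -36 + 0 + -6 + 10 + -3 + 30
= -29

-29


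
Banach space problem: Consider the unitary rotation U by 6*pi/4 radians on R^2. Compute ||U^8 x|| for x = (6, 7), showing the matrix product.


U is a rotation by theta = 6*pi/4
U^8 = rotation by 8*theta = 48*pi/4 = 0*pi/4 (mod 2*pi)
cos(0*pi/4) = 1.0000, sin(0*pi/4) = 0.0000
U^8 x = (1.0000 * 6 - 0.0000 * 7, 0.0000 * 6 + 1.0000 * 7)
= (6.0000, 7.0000)
||U^8 x|| = sqrt(6.0000^2 + 7.0000^2) = sqrt(85.0000) = 9.2195

9.2195


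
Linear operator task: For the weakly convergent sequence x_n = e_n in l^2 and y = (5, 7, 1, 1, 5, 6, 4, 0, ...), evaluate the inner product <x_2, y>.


x_2 = e_2 is the standard basis vector with 1 in position 2.
<x_2, y> = y_2 = 7
As n -> infinity, <x_n, y> -> 0, confirming weak convergence of (x_n) to 0.

7


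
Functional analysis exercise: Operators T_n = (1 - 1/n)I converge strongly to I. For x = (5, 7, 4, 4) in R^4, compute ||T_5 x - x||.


T_5 x - x = (1 - 1/5)x - x = -x/5
||x|| = sqrt(106) = 10.2956
||T_5 x - x|| = ||x||/5 = 10.2956/5 = 2.0591

2.0591


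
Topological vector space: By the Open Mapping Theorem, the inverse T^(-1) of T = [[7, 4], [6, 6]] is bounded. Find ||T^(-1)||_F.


det(T) = 7*6 - 4*6 = 18
T^(-1) = (1/18) * [[6, -4], [-6, 7]] = [[0.3333, -0.2222], [-0.3333, 0.3889]]
||T^(-1)||_F^2 = 0.3333^2 + (-0.2222)^2 + (-0.3333)^2 + 0.3889^2 = 0.4228
||T^(-1)||_F = sqrt(0.4228) = 0.6503

0.6503


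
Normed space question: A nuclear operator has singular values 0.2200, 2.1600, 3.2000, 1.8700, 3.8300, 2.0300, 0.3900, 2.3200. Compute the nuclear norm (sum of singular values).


The nuclear norm is the sum of all singular values.
||T||_1 = 0.2200 + 2.1600 + 3.2000 + 1.8700 + 3.8300 + 2.0300 + 0.3900 + 2.3200
= 16.0200

16.0200


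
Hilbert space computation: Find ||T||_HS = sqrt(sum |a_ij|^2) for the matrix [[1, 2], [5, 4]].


The Hilbert-Schmidt norm is sqrt(sum of squares of all entries).
Sum of squares = 1^2 + 2^2 + 5^2 + 4^2
= 1 + 4 + 25 + 16 = 46
||T||_HS = sqrt(46) = 6.7823

6.7823


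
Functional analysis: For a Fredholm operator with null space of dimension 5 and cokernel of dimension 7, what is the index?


The Fredholm index is defined as ind(T) = dim(ker T) - dim(coker T)
= 5 - 7
= -2

-2


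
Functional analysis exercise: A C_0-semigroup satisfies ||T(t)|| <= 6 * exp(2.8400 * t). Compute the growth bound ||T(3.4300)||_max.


||T(3.4300)|| <= 6 * exp(2.8400 * 3.4300)
= 6 * exp(9.7412)
= 6 * 17003.9339
= 102023.6032

102023.6032


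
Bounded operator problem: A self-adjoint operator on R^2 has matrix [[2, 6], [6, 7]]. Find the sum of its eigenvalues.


For a self-adjoint (symmetric) matrix, the eigenvalues are real.
The sum of eigenvalues equals the trace of the matrix.
trace = 2 + 7 = 9

9


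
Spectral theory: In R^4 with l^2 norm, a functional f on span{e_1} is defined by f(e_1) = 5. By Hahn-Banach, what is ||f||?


The norm of f is given by ||f|| = sup_{||x||=1} |f(x)|.
On span{e_1}, ||e_1|| = 1, so ||f|| = |f(e_1)| / ||e_1||
= |5| / 1 = 5.0000

5.0000


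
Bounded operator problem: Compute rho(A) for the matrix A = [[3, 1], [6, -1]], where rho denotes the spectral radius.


For a 2x2 matrix, eigenvalues satisfy lambda^2 - (trace)*lambda + det = 0
trace = 3 + -1 = 2
det = 3*-1 - 1*6 = -9
discriminant = 2^2 - 4*(-9) = 40
spectral radius = max |eigenvalue| = 4.1623

4.1623


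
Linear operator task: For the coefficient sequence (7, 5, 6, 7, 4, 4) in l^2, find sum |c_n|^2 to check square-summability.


sum |c_n|^2 = 7^2 + 5^2 + 6^2 + 7^2 + 4^2 + 4^2
= 49 + 25 + 36 + 49 + 16 + 16
= 191

191


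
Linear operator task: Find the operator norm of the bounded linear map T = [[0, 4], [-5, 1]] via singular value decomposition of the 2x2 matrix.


A^T A = [[25, -5], [-5, 17]]
trace(A^T A) = 42, det(A^T A) = 400
discriminant = 42^2 - 4*400 = 164
Largest eigenvalue of A^T A = (trace + sqrt(disc))/2 = 27.4031
||T|| = sqrt(27.4031) = 5.2348

5.2348


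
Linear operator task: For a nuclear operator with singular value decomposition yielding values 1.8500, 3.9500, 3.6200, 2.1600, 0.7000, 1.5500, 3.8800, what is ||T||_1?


The nuclear norm is the sum of all singular values.
||T||_1 = 1.8500 + 3.9500 + 3.6200 + 2.1600 + 0.7000 + 1.5500 + 3.8800
= 17.7100

17.7100


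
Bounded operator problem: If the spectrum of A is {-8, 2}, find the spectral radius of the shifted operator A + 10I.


Spectrum of A + 10I = {2, 12}
Spectral radius = max |lambda| over the shifted spectrum
= max(2, 12) = 12

12


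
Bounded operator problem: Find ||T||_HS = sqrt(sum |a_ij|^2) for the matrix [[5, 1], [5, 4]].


The Hilbert-Schmidt norm is sqrt(sum of squares of all entries).
Sum of squares = 5^2 + 1^2 + 5^2 + 4^2
= 25 + 1 + 25 + 16 = 67
||T||_HS = sqrt(67) = 8.1854

8.1854


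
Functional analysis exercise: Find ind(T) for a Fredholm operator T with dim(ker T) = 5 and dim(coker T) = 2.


The Fredholm index is defined as ind(T) = dim(ker T) - dim(coker T)
= 5 - 2
= 3

3


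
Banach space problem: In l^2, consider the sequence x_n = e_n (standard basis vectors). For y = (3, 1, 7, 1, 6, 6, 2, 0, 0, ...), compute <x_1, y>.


x_1 = e_1 is the standard basis vector with 1 in position 1.
<x_1, y> = y_1 = 3
As n -> infinity, <x_n, y> -> 0, confirming weak convergence of (x_n) to 0.

3


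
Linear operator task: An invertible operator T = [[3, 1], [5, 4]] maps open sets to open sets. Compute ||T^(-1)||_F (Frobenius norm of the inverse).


det(T) = 3*4 - 1*5 = 7
T^(-1) = (1/7) * [[4, -1], [-5, 3]] = [[0.5714, -0.1429], [-0.7143, 0.4286]]
||T^(-1)||_F^2 = 0.5714^2 + (-0.1429)^2 + (-0.7143)^2 + 0.4286^2 = 1.0408
||T^(-1)||_F = sqrt(1.0408) = 1.0202

1.0202


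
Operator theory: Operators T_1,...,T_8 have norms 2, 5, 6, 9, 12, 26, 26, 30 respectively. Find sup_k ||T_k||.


By the Uniform Boundedness Principle, the supremum of norms is finite.
sup_k ||T_k|| = max(2, 5, 6, 9, 12, 26, 26, 30) = 30

30


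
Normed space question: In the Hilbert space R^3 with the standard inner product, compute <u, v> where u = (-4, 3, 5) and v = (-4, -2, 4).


Computing the standard inner product <u, v> = sum u_i * v_i
= -4*-4 + 3*-2 + 5*4
= 16 + -6 + 20
= 30

30


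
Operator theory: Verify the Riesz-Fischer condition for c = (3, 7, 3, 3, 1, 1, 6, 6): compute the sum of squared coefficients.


sum |c_n|^2 = 3^2 + 7^2 + 3^2 + 3^2 + 1^2 + 1^2 + 6^2 + 6^2
= 9 + 49 + 9 + 9 + 1 + 1 + 36 + 36
= 150

150


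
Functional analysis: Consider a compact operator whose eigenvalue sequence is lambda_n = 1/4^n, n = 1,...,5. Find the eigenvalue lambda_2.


The eigenvalue formula gives lambda_2 = 1/4^2
= 1/16
= 0.0625

0.0625


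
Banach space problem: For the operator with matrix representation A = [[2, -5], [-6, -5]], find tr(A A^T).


trace(A * A^T) = sum of squares of all entries
= 2^2 + (-5)^2 + (-6)^2 + (-5)^2
= 4 + 25 + 36 + 25
= 90

90


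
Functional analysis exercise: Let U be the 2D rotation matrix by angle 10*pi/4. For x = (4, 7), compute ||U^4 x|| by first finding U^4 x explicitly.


U is a rotation by theta = 10*pi/4
U^4 = rotation by 4*theta = 40*pi/4 = 0*pi/4 (mod 2*pi)
cos(0*pi/4) = 1.0000, sin(0*pi/4) = 0.0000
U^4 x = (1.0000 * 4 - 0.0000 * 7, 0.0000 * 4 + 1.0000 * 7)
= (4.0000, 7.0000)
||U^4 x|| = sqrt(4.0000^2 + 7.0000^2) = sqrt(65.0000) = 8.0623

8.0623


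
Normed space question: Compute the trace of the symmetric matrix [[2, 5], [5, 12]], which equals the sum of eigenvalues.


For a self-adjoint (symmetric) matrix, the eigenvalues are real.
The sum of eigenvalues equals the trace of the matrix.
trace = 2 + 12 = 14

14


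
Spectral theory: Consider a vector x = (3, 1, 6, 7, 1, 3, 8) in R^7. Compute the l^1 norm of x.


The l^1 norm equals the sum of absolute values of all components.
||x||_1 = 3 + 1 + 6 + 7 + 1 + 3 + 8
= 29

29.0000


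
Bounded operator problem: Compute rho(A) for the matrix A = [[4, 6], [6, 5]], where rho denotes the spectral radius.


For a 2x2 matrix, eigenvalues satisfy lambda^2 - (trace)*lambda + det = 0
trace = 4 + 5 = 9
det = 4*5 - 6*6 = -16
discriminant = 9^2 - 4*(-16) = 145
spectral radius = max |eigenvalue| = 10.5208

10.5208


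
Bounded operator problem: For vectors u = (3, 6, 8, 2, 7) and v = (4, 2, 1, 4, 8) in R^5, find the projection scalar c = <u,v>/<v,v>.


Computing <u,v> = 3*4 + 6*2 + 8*1 + 2*4 + 7*8 = 96
Computing <v,v> = 4^2 + 2^2 + 1^2 + 4^2 + 8^2 = 101
Projection coefficient = 96/101 = 0.9505

0.9505


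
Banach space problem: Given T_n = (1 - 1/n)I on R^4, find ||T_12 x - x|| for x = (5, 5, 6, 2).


T_12 x - x = (1 - 1/12)x - x = -x/12
||x|| = sqrt(90) = 9.4868
||T_12 x - x|| = ||x||/12 = 9.4868/12 = 0.7906

0.7906


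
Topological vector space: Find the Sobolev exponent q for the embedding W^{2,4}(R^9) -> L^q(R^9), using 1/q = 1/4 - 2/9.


Using the Sobolev embedding formula: 1/q = 1/p - k/n
1/q = 1/4 - 2/9 = 1/36
q = 1/(1/36) = 36

36.0000


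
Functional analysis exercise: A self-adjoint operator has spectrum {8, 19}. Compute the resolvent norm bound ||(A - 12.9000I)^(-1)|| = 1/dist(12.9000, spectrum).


dist(12.9000, {8, 19}) = min(|12.9000 - 8|, |12.9000 - 19|)
= min(4.9000, 6.1000) = 4.9000
Resolvent bound = 1/4.9000 = 0.2041

0.2041


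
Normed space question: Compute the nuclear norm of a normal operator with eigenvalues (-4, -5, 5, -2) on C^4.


For a normal operator, singular values equal |eigenvalues|.
Trace norm = sum |lambda_i| = 4 + 5 + 5 + 2
= 16

16


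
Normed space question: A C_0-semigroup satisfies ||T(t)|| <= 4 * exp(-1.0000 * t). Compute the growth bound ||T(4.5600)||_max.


||T(4.5600)|| <= 4 * exp(-1.0000 * 4.5600)
= 4 * exp(-4.5600)
= 4 * 0.0105
= 0.0418

0.0418


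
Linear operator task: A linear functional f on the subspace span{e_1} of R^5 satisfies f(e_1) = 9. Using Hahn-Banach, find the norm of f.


The norm of f is given by ||f|| = sup_{||x||=1} |f(x)|.
On span{e_1}, ||e_1|| = 1, so ||f|| = |f(e_1)| / ||e_1||
= |9| / 1 = 9.0000

9.0000


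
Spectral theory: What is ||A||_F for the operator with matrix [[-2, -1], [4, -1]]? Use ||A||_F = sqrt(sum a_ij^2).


||A||_F^2 = sum a_ij^2
= (-2)^2 + (-1)^2 + 4^2 + (-1)^2
= 4 + 1 + 16 + 1 = 22
||A||_F = sqrt(22) = 4.6904

4.6904


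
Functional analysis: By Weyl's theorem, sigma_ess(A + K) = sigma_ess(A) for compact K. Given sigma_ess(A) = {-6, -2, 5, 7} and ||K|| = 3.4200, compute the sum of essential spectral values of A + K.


By Weyl's theorem, the essential spectrum is invariant under compact perturbations.
sigma_ess(A + K) = sigma_ess(A) = {-6, -2, 5, 7}
Sum = -6 + -2 + 5 + 7 = 4

4


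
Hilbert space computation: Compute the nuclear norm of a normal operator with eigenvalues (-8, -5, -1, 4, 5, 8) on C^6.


For a normal operator, singular values equal |eigenvalues|.
Trace norm = sum |lambda_i| = 8 + 5 + 1 + 4 + 5 + 8
= 31

31


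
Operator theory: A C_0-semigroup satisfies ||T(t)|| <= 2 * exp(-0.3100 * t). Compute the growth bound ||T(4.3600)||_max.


||T(4.3600)|| <= 2 * exp(-0.3100 * 4.3600)
= 2 * exp(-1.3516)
= 2 * 0.2588
= 0.5177

0.5177


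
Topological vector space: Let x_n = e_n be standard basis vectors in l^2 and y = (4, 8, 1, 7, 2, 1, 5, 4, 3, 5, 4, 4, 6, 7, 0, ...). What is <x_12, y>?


x_12 = e_12 is the standard basis vector with 1 in position 12.
<x_12, y> = y_12 = 4
As n -> infinity, <x_n, y> -> 0, confirming weak convergence of (x_n) to 0.

4


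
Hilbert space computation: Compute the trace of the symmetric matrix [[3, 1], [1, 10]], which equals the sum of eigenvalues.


For a self-adjoint (symmetric) matrix, the eigenvalues are real.
The sum of eigenvalues equals the trace of the matrix.
trace = 3 + 10 = 13

13


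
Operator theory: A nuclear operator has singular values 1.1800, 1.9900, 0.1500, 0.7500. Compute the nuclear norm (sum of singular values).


The nuclear norm is the sum of all singular values.
||T||_1 = 1.1800 + 1.9900 + 0.1500 + 0.7500
= 4.0700

4.0700


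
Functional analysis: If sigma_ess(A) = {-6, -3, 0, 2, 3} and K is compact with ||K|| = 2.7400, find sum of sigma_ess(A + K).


By Weyl's theorem, the essential spectrum is invariant under compact perturbations.
sigma_ess(A + K) = sigma_ess(A) = {-6, -3, 0, 2, 3}
Sum = -6 + -3 + 0 + 2 + 3 = -4

-4


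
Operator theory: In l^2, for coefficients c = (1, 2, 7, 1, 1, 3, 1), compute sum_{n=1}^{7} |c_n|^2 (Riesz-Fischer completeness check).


sum |c_n|^2 = 1^2 + 2^2 + 7^2 + 1^2 + 1^2 + 3^2 + 1^2
= 1 + 4 + 49 + 1 + 1 + 9 + 1
= 66

66


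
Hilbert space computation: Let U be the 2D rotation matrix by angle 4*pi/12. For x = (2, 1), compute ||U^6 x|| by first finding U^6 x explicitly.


U is a rotation by theta = 4*pi/12
U^6 = rotation by 6*theta = 24*pi/12 = 0*pi/12 (mod 2*pi)
cos(0*pi/12) = 1.0000, sin(0*pi/12) = 0.0000
U^6 x = (1.0000 * 2 - 0.0000 * 1, 0.0000 * 2 + 1.0000 * 1)
= (2.0000, 1.0000)
||U^6 x|| = sqrt(2.0000^2 + 1.0000^2) = sqrt(5.0000) = 2.2361

2.2361


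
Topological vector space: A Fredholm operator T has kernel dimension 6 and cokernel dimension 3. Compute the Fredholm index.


The Fredholm index is defined as ind(T) = dim(ker T) - dim(coker T)
= 6 - 3
= 3

3


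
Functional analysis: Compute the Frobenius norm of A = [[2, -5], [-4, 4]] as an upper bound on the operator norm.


||A||_F^2 = sum a_ij^2
= 2^2 + (-5)^2 + (-4)^2 + 4^2
= 4 + 25 + 16 + 16 = 61
||A||_F = sqrt(61) = 7.8102

7.8102


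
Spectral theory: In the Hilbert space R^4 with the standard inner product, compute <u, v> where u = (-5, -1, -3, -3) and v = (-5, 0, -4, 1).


Computing the standard inner product <u, v> = sum u_i * v_i
= -5*-5 + -1*0 + -3*-4 + -3*1
= 25 + 0 + 12 + -3
= 34

34


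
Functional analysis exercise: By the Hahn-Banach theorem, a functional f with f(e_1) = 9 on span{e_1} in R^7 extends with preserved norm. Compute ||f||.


The norm of f is given by ||f|| = sup_{||x||=1} |f(x)|.
On span{e_1}, ||e_1|| = 1, so ||f|| = |f(e_1)| / ||e_1||
= |9| / 1 = 9.0000

9.0000


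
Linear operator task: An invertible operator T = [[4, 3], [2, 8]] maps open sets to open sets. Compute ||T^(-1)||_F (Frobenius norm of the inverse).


det(T) = 4*8 - 3*2 = 26
T^(-1) = (1/26) * [[8, -3], [-2, 4]] = [[0.3077, -0.1154], [-0.0769, 0.1538]]
||T^(-1)||_F^2 = 0.3077^2 + (-0.1154)^2 + (-0.0769)^2 + 0.1538^2 = 0.1376
||T^(-1)||_F = sqrt(0.1376) = 0.3709

0.3709


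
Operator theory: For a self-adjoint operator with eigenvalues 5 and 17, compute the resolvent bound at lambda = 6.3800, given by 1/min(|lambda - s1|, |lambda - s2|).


dist(6.3800, {5, 17}) = min(|6.3800 - 5|, |6.3800 - 17|)
= min(1.3800, 10.6200) = 1.3800
Resolvent bound = 1/1.3800 = 0.7246

0.7246


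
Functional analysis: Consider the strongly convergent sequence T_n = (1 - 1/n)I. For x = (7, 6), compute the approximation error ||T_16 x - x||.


T_16 x - x = (1 - 1/16)x - x = -x/16
||x|| = sqrt(85) = 9.2195
||T_16 x - x|| = ||x||/16 = 9.2195/16 = 0.5762

0.5762


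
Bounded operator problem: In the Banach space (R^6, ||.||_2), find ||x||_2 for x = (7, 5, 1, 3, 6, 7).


The l^2 norm = (sum |x_i|^2)^(1/2)
Sum of 2th powers = 49 + 25 + 1 + 9 + 36 + 49 = 169
||x||_2 = (169)^(1/2) = 13.0000

13.0000


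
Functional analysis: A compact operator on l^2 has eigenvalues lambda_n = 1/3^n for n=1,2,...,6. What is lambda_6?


The eigenvalue formula gives lambda_6 = 1/3^6
= 1/729
= 0.0014

0.0014


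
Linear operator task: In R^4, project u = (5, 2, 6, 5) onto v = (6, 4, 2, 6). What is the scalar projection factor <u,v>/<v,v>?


Computing <u,v> = 5*6 + 2*4 + 6*2 + 5*6 = 80
Computing <v,v> = 6^2 + 4^2 + 2^2 + 6^2 = 92
Projection coefficient = 80/92 = 0.8696

0.8696


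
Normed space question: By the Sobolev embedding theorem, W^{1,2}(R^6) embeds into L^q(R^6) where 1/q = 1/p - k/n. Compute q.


Using the Sobolev embedding formula: 1/q = 1/p - k/n
1/q = 1/2 - 1/6 = 1/3
q = 1/(1/3) = 3

3.0000


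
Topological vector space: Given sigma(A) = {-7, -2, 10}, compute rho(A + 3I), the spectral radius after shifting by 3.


Spectrum of A + 3I = {-4, 1, 13}
Spectral radius = max |lambda| over the shifted spectrum
= max(4, 1, 13) = 13

13


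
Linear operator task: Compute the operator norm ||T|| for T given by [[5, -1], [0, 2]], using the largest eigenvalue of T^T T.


A^T A = [[25, -5], [-5, 5]]
trace(A^T A) = 30, det(A^T A) = 100
discriminant = 30^2 - 4*100 = 500
Largest eigenvalue of A^T A = (trace + sqrt(disc))/2 = 26.1803
||T|| = sqrt(26.1803) = 5.1167

5.1167


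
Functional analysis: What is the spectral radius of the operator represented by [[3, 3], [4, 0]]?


For a 2x2 matrix, eigenvalues satisfy lambda^2 - (trace)*lambda + det = 0
trace = 3 + 0 = 3
det = 3*0 - 3*4 = -12
discriminant = 3^2 - 4*(-12) = 57
spectral radius = max |eigenvalue| = 5.2749

5.2749


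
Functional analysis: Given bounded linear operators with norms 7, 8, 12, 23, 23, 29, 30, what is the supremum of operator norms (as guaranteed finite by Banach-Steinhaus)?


By the Uniform Boundedness Principle, the supremum of norms is finite.
sup_k ||T_k|| = max(7, 8, 12, 23, 23, 29, 30) = 30

30


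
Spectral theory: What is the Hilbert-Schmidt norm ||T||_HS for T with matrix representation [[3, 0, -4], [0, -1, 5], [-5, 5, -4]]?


The Hilbert-Schmidt norm is sqrt(sum of squares of all entries).
Sum of squares = 3^2 + 0^2 + (-4)^2 + 0^2 + (-1)^2 + 5^2 + (-5)^2 + 5^2 + (-4)^2
= 9 + 0 + 16 + 0 + 1 + 25 + 25 + 25 + 16 = 117
||T||_HS = sqrt(117) = 10.8167

10.8167


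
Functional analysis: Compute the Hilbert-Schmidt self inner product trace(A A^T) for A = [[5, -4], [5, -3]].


trace(A * A^T) = sum of squares of all entries
= 5^2 + (-4)^2 + 5^2 + (-3)^2
= 25 + 16 + 25 + 9
= 75

75


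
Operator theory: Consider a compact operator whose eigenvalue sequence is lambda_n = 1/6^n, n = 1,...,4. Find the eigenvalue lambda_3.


The eigenvalue formula gives lambda_3 = 1/6^3
= 1/216
= 0.0046

0.0046


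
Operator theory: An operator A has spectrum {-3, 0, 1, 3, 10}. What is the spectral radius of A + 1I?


Spectrum of A + 1I = {-2, 1, 2, 4, 11}
Spectral radius = max |lambda| over the shifted spectrum
= max(2, 1, 2, 4, 11) = 11

11


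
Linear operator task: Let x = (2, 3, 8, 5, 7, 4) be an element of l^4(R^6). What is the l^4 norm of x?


The l^4 norm = (sum |x_i|^4)^(1/4)
Sum of 4th powers = 16 + 81 + 4096 + 625 + 2401 + 256 = 7475
||x||_4 = (7475)^(1/4) = 9.2983

9.2983


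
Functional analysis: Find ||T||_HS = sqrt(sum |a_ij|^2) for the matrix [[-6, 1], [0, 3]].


The Hilbert-Schmidt norm is sqrt(sum of squares of all entries).
Sum of squares = (-6)^2 + 1^2 + 0^2 + 3^2
= 36 + 1 + 0 + 9 = 46
||T||_HS = sqrt(46) = 6.7823

6.7823


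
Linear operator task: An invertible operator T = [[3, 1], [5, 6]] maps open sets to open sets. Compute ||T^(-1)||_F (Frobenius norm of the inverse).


det(T) = 3*6 - 1*5 = 13
T^(-1) = (1/13) * [[6, -1], [-5, 3]] = [[0.4615, -0.0769], [-0.3846, 0.2308]]
||T^(-1)||_F^2 = 0.4615^2 + (-0.0769)^2 + (-0.3846)^2 + 0.2308^2 = 0.4201
||T^(-1)||_F = sqrt(0.4201) = 0.6482

0.6482


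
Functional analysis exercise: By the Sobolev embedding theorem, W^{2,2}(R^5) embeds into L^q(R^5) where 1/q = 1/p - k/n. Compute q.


Using the Sobolev embedding formula: 1/q = 1/p - k/n
1/q = 1/2 - 2/5 = 1/10
q = 1/(1/10) = 10

10.0000


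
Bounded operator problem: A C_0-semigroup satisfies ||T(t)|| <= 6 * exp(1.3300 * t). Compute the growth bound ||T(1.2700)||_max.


||T(1.2700)|| <= 6 * exp(1.3300 * 1.2700)
= 6 * exp(1.6891)
= 6 * 5.4146
= 32.4876

32.4876


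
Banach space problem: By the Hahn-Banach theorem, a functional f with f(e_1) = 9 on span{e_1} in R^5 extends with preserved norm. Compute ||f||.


The norm of f is given by ||f|| = sup_{||x||=1} |f(x)|.
On span{e_1}, ||e_1|| = 1, so ||f|| = |f(e_1)| / ||e_1||
= |9| / 1 = 9.0000

9.0000


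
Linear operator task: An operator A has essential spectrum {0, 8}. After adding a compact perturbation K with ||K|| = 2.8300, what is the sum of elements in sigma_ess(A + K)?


By Weyl's theorem, the essential spectrum is invariant under compact perturbations.
sigma_ess(A + K) = sigma_ess(A) = {0, 8}
Sum = 0 + 8 = 8

8


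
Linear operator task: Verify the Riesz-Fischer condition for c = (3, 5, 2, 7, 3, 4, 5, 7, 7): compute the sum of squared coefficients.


sum |c_n|^2 = 3^2 + 5^2 + 2^2 + 7^2 + 3^2 + 4^2 + 5^2 + 7^2 + 7^2
= 9 + 25 + 4 + 49 + 9 + 16 + 25 + 49 + 49
= 235

235


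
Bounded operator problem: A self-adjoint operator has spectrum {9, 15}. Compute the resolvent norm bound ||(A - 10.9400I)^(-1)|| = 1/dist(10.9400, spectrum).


dist(10.9400, {9, 15}) = min(|10.9400 - 9|, |10.9400 - 15|)
= min(1.9400, 4.0600) = 1.9400
Resolvent bound = 1/1.9400 = 0.5155

0.5155


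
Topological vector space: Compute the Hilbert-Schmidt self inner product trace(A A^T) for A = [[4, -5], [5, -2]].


trace(A * A^T) = sum of squares of all entries
= 4^2 + (-5)^2 + 5^2 + (-2)^2
= 16 + 25 + 25 + 4
= 70

70


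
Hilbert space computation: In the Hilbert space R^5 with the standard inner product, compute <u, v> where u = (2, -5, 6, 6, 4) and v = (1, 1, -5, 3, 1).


Computing the standard inner product <u, v> = sum u_i * v_i
= 2*1 + -5*1 + 6*-5 + 6*3 + 4*1
= 2 + -5 + -30 + 18 + 4
= -11

-11


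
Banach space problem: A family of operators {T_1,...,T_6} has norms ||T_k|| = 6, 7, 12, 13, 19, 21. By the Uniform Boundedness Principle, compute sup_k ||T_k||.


By the Uniform Boundedness Principle, the supremum of norms is finite.
sup_k ||T_k|| = max(6, 7, 12, 13, 19, 21) = 21

21


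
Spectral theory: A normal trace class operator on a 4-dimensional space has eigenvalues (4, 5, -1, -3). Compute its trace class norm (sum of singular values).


For a normal operator, singular values equal |eigenvalues|.
Trace norm = sum |lambda_i| = 4 + 5 + 1 + 3
= 13

13


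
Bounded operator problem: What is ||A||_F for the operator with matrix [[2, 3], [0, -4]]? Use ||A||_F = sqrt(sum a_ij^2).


||A||_F^2 = sum a_ij^2
= 2^2 + 3^2 + 0^2 + (-4)^2
= 4 + 9 + 0 + 16 = 29
||A||_F = sqrt(29) = 5.3852

5.3852


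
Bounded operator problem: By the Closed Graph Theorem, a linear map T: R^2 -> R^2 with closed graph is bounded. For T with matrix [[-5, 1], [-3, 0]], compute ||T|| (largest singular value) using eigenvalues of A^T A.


A^T A = [[34, -5], [-5, 1]]
trace(A^T A) = 35, det(A^T A) = 9
discriminant = 35^2 - 4*9 = 1189
Largest eigenvalue of A^T A = (trace + sqrt(disc))/2 = 34.7409
||T|| = sqrt(34.7409) = 5.8941

5.8941


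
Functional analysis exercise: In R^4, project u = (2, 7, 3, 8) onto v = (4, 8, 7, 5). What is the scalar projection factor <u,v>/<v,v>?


Computing <u,v> = 2*4 + 7*8 + 3*7 + 8*5 = 125
Computing <v,v> = 4^2 + 8^2 + 7^2 + 5^2 = 154
Projection coefficient = 125/154 = 0.8117

0.8117


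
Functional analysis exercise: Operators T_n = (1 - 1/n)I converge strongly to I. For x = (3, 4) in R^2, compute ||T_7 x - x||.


T_7 x - x = (1 - 1/7)x - x = -x/7
||x|| = sqrt(25) = 5.0000
||T_7 x - x|| = ||x||/7 = 5.0000/7 = 0.7143

0.7143


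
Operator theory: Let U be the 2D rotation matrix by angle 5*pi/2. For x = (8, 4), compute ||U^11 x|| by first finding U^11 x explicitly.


U is a rotation by theta = 5*pi/2
U^11 = rotation by 11*theta = 55*pi/2 = 3*pi/2 (mod 2*pi)
cos(3*pi/2) = 0.0000, sin(3*pi/2) = -1.0000
U^11 x = (0.0000 * 8 - -1.0000 * 4, -1.0000 * 8 + 0.0000 * 4)
= (4.0000, -8.0000)
||U^11 x|| = sqrt(4.0000^2 + (-8.0000)^2) = sqrt(80.0000) = 8.9443

8.9443


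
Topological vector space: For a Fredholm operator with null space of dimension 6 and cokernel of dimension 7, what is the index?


The Fredholm index is defined as ind(T) = dim(ker T) - dim(coker T)
= 6 - 7
= -1

-1


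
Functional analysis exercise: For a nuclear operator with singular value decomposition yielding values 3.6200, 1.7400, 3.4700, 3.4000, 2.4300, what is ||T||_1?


The nuclear norm is the sum of all singular values.
||T||_1 = 3.6200 + 1.7400 + 3.4700 + 3.4000 + 2.4300
= 14.6600

14.6600


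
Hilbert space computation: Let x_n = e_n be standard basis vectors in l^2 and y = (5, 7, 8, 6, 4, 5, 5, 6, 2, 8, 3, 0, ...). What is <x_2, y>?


x_2 = e_2 is the standard basis vector with 1 in position 2.
<x_2, y> = y_2 = 7
As n -> infinity, <x_n, y> -> 0, confirming weak convergence of (x_n) to 0.

7


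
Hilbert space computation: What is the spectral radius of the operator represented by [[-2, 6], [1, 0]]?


For a 2x2 matrix, eigenvalues satisfy lambda^2 - (trace)*lambda + det = 0
trace = -2 + 0 = -2
det = -2*0 - 6*1 = -6
discriminant = (-2)^2 - 4*(-6) = 28
spectral radius = max |eigenvalue| = 3.6458

3.6458


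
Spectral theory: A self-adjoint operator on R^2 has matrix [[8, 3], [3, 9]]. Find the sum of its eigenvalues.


For a self-adjoint (symmetric) matrix, the eigenvalues are real.
The sum of eigenvalues equals the trace of the matrix.
trace = 8 + 9 = 17

17


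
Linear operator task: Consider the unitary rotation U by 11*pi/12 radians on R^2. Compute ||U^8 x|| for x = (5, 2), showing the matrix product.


U is a rotation by theta = 11*pi/12
U^8 = rotation by 8*theta = 88*pi/12 = 16*pi/12 (mod 2*pi)
cos(16*pi/12) = -0.5000, sin(16*pi/12) = -0.8660
U^8 x = (-0.5000 * 5 - -0.8660 * 2, -0.8660 * 5 + -0.5000 * 2)
= (-0.7679, -5.3301)
||U^8 x|| = sqrt((-0.7679)^2 + (-5.3301)^2) = sqrt(29.0000) = 5.3852

5.3852


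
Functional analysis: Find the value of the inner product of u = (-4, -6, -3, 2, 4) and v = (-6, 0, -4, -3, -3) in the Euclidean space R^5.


Computing the standard inner product <u, v> = sum u_i * v_i
= -4*-6 + -6*0 + -3*-4 + 2*-3 + 4*-3
= 24 + 0 + 12 + -6 + -12
= 18

18


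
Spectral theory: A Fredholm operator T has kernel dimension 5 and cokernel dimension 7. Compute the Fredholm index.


The Fredholm index is defined as ind(T) = dim(ker T) - dim(coker T)
= 5 - 7
= -2

-2


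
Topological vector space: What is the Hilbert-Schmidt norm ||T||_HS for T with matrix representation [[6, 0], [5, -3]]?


The Hilbert-Schmidt norm is sqrt(sum of squares of all entries).
Sum of squares = 6^2 + 0^2 + 5^2 + (-3)^2
= 36 + 0 + 25 + 9 = 70
||T||_HS = sqrt(70) = 8.3666

8.3666


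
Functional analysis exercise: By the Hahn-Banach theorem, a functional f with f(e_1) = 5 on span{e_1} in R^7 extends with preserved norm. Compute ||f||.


The norm of f is given by ||f|| = sup_{||x||=1} |f(x)|.
On span{e_1}, ||e_1|| = 1, so ||f|| = |f(e_1)| / ||e_1||
= |5| / 1 = 5.0000

5.0000


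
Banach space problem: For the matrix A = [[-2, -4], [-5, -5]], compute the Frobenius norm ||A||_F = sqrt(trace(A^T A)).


||A||_F^2 = sum a_ij^2
= (-2)^2 + (-4)^2 + (-5)^2 + (-5)^2
= 4 + 16 + 25 + 25 = 70
||A||_F = sqrt(70) = 8.3666

8.3666


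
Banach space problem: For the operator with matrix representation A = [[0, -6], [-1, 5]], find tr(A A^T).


trace(A * A^T) = sum of squares of all entries
= 0^2 + (-6)^2 + (-1)^2 + 5^2
= 0 + 36 + 1 + 25
= 62

62


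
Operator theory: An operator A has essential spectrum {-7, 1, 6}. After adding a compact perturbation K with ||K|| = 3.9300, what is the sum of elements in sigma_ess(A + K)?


By Weyl's theorem, the essential spectrum is invariant under compact perturbations.
sigma_ess(A + K) = sigma_ess(A) = {-7, 1, 6}
Sum = -7 + 1 + 6 = 0

0


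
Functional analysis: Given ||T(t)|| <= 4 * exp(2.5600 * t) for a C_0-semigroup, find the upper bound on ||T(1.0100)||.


||T(1.0100)|| <= 4 * exp(2.5600 * 1.0100)
= 4 * exp(2.5856)
= 4 * 13.2712
= 53.0850

53.0850


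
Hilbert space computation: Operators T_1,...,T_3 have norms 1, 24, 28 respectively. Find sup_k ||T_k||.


By the Uniform Boundedness Principle, the supremum of norms is finite.
sup_k ||T_k|| = max(1, 24, 28) = 28

28


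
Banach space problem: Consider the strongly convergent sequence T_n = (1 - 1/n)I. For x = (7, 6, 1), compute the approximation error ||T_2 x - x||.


T_2 x - x = (1 - 1/2)x - x = -x/2
||x|| = sqrt(86) = 9.2736
||T_2 x - x|| = ||x||/2 = 9.2736/2 = 4.6368

4.6368


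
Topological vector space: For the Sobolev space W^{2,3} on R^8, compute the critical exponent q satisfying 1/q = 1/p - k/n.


Using the Sobolev embedding formula: 1/q = 1/p - k/n
1/q = 1/3 - 2/8 = 1/12
q = 1/(1/12) = 12

12.0000


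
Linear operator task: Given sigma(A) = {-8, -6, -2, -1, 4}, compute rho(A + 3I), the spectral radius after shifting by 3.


Spectrum of A + 3I = {-5, -3, 1, 2, 7}
Spectral radius = max |lambda| over the shifted spectrum
= max(5, 3, 1, 2, 7) = 7

7


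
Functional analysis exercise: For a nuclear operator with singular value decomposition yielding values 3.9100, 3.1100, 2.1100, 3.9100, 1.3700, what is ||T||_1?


The nuclear norm is the sum of all singular values.
||T||_1 = 3.9100 + 3.1100 + 2.1100 + 3.9100 + 1.3700
= 14.4100

14.4100


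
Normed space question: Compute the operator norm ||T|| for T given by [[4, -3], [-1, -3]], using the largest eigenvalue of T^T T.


A^T A = [[17, -9], [-9, 18]]
trace(A^T A) = 35, det(A^T A) = 225
discriminant = 35^2 - 4*225 = 325
Largest eigenvalue of A^T A = (trace + sqrt(disc))/2 = 26.5139
||T|| = sqrt(26.5139) = 5.1492

5.1492


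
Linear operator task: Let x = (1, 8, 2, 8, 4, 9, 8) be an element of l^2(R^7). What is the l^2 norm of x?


The l^2 norm = (sum |x_i|^2)^(1/2)
Sum of 2th powers = 1 + 64 + 4 + 64 + 16 + 81 + 64 = 294
||x||_2 = (294)^(1/2) = 17.1464

17.1464


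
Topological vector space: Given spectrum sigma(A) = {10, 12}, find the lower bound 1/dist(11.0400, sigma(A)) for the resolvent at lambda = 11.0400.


dist(11.0400, {10, 12}) = min(|11.0400 - 10|, |11.0400 - 12|)
= min(1.0400, 0.9600) = 0.9600
Resolvent bound = 1/0.9600 = 1.0417

1.0417


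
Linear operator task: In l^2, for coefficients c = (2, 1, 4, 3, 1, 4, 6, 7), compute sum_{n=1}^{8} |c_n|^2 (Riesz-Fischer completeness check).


sum |c_n|^2 = 2^2 + 1^2 + 4^2 + 3^2 + 1^2 + 4^2 + 6^2 + 7^2
= 4 + 1 + 16 + 9 + 1 + 16 + 36 + 49
= 132

132


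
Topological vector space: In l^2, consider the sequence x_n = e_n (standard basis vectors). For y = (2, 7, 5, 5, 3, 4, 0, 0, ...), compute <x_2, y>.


x_2 = e_2 is the standard basis vector with 1 in position 2.
<x_2, y> = y_2 = 7
As n -> infinity, <x_n, y> -> 0, confirming weak convergence of (x_n) to 0.

7


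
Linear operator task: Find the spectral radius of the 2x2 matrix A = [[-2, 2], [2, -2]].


For a 2x2 matrix, eigenvalues satisfy lambda^2 - (trace)*lambda + det = 0
trace = -2 + -2 = -4
det = -2*-2 - 2*2 = 0
discriminant = (-4)^2 - 4*(0) = 16
spectral radius = max |eigenvalue| = 4.0000

4.0000


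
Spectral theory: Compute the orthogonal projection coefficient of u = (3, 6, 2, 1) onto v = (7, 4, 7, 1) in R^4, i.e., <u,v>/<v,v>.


Computing <u,v> = 3*7 + 6*4 + 2*7 + 1*1 = 60
Computing <v,v> = 7^2 + 4^2 + 7^2 + 1^2 = 115
Projection coefficient = 60/115 = 0.5217

0.5217


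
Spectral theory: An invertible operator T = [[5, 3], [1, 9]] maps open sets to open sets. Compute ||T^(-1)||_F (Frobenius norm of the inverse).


det(T) = 5*9 - 3*1 = 42
T^(-1) = (1/42) * [[9, -3], [-1, 5]] = [[0.2143, -0.0714], [-0.0238, 0.1190]]
||T^(-1)||_F^2 = 0.2143^2 + (-0.0714)^2 + (-0.0238)^2 + 0.1190^2 = 0.0658
||T^(-1)||_F = sqrt(0.0658) = 0.2564

0.2564


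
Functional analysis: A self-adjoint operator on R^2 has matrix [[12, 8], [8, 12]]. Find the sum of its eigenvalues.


For a self-adjoint (symmetric) matrix, the eigenvalues are real.
The sum of eigenvalues equals the trace of the matrix.
trace = 12 + 12 = 24

24


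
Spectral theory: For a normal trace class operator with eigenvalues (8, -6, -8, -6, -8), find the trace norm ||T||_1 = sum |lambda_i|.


For a normal operator, singular values equal |eigenvalues|.
Trace norm = sum |lambda_i| = 8 + 6 + 8 + 6 + 8
= 36

36


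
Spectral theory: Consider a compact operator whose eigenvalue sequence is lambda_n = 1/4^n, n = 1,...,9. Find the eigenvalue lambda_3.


The eigenvalue formula gives lambda_3 = 1/4^3
= 1/64
= 0.0156

0.0156


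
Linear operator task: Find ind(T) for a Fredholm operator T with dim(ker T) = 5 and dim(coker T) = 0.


The Fredholm index is defined as ind(T) = dim(ker T) - dim(coker T)
= 5 - 0
= 5

5


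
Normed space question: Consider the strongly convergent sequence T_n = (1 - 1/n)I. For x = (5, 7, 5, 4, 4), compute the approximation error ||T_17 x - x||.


T_17 x - x = (1 - 1/17)x - x = -x/17
||x|| = sqrt(131) = 11.4455
||T_17 x - x|| = ||x||/17 = 11.4455/17 = 0.6733

0.6733


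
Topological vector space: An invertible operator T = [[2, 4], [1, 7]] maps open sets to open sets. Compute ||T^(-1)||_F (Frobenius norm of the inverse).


det(T) = 2*7 - 4*1 = 10
T^(-1) = (1/10) * [[7, -4], [-1, 2]] = [[0.7000, -0.4000], [-0.1000, 0.2000]]
||T^(-1)||_F^2 = 0.7000^2 + (-0.4000)^2 + (-0.1000)^2 + 0.2000^2 = 0.7000
||T^(-1)||_F = sqrt(0.7000) = 0.8367

0.8367


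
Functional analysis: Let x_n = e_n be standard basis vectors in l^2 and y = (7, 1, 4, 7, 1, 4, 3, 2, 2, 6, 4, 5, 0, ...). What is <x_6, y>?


x_6 = e_6 is the standard basis vector with 1 in position 6.
<x_6, y> = y_6 = 4
As n -> infinity, <x_n, y> -> 0, confirming weak convergence of (x_n) to 0.

4


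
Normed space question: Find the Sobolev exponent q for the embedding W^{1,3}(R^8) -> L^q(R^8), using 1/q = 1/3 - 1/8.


Using the Sobolev embedding formula: 1/q = 1/p - k/n
1/q = 1/3 - 1/8 = 5/24
q = 1/(5/24) = 24/5 = 4.8000

4.8000


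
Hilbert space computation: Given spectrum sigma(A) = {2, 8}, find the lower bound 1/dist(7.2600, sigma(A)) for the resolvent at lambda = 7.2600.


dist(7.2600, {2, 8}) = min(|7.2600 - 2|, |7.2600 - 8|)
= min(5.2600, 0.7400) = 0.7400
Resolvent bound = 1/0.7400 = 1.3514

1.3514


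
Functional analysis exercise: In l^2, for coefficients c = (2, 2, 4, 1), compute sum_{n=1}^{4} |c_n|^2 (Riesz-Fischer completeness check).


sum |c_n|^2 = 2^2 + 2^2 + 4^2 + 1^2
= 4 + 4 + 16 + 1
= 25

25


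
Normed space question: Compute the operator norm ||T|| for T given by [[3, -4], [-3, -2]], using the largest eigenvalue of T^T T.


A^T A = [[18, -6], [-6, 20]]
trace(A^T A) = 38, det(A^T A) = 324
discriminant = 38^2 - 4*324 = 148
Largest eigenvalue of A^T A = (trace + sqrt(disc))/2 = 25.0828
||T|| = sqrt(25.0828) = 5.0083

5.0083


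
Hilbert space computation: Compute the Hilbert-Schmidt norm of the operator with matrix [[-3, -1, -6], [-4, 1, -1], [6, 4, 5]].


The Hilbert-Schmidt norm is sqrt(sum of squares of all entries).
Sum of squares = (-3)^2 + (-1)^2 + (-6)^2 + (-4)^2 + 1^2 + (-1)^2 + 6^2 + 4^2 + 5^2
= 9 + 1 + 36 + 16 + 1 + 1 + 36 + 16 + 25 = 141
||T||_HS = sqrt(141) = 11.8743

11.8743


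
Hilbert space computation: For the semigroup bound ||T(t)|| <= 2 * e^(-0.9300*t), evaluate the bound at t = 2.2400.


||T(2.2400)|| <= 2 * exp(-0.9300 * 2.2400)
= 2 * exp(-2.0832)
= 2 * 0.1245
= 0.2491

0.2491


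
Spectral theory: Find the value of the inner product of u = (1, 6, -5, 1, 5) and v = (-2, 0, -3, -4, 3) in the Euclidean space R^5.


Computing the standard inner product <u, v> = sum u_i * v_i
= 1*-2 + 6*0 + -5*-3 + 1*-4 + 5*3
= -2 + 0 + 15 + -4 + 15
= 24

24
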